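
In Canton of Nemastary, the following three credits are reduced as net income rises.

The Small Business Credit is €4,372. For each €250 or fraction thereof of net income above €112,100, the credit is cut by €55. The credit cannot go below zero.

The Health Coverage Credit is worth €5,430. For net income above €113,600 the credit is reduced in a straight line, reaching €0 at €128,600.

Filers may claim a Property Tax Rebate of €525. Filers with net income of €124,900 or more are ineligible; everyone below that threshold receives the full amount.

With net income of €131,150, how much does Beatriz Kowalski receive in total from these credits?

€137

Small Business Credit: income exceeds €112,100 by €19,050, which is 77 full-or-partial €250 increments; reduction = 77 × €55 = €4,235, leaving €137.
Health Coverage Credit: €131,150 is at or above €128,600, so the credit is €0.
Property Tax Rebate: €131,150 meets or exceeds the €124,900 cutoff, so the credit is €0.
Total: €137 + €0 + €0 = €137.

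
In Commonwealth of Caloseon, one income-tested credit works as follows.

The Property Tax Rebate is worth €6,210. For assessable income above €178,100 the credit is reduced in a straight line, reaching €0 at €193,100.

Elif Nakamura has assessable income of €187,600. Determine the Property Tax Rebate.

€2,277

Property Tax Rebate: €187,600 is €9,500 into a €15,000 phase-out range, leaving 5,500/15,000 of the credit: €6,210 × 5,500/15,000 = €2,277.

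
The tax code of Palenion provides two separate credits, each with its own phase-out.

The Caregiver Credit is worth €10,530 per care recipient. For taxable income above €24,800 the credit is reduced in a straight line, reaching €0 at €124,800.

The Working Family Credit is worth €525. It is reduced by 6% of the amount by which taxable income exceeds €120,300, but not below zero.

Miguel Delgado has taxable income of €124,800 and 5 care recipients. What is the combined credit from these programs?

Caregiver Credit: base = 5 × €10,530 = €52,650. €124,800 is at or above €124,800, so the credit is €0.
Working Family Credit: 6% of the €4,500 excess over €120,300 is €270; credit = €525 − €270 = €255.
Total: €0 + €255 = €255.

€255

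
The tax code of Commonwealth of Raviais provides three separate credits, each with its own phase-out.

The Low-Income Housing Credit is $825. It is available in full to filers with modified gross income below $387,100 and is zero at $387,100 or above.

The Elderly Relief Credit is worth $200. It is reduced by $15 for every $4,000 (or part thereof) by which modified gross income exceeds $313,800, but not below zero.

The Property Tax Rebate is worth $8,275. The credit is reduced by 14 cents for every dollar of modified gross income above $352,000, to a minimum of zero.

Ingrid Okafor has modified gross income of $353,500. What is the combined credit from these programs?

$8,940

Low-Income Housing Credit: $353,500 is below the $387,100 cutoff, so the full $825 applies.
Elderly Relief Credit: income exceeds $313,800 by $39,700, which is 10 full-or-partial $4,000 increments; reduction = 10 × $15 = $150, leaving $50.
Property Tax Rebate: 14% of the $1,500 excess over $352,000 is $210; credit = $8,275 − $210 = $8,065.
Total: $825 + $50 + $8,065 = $8,940.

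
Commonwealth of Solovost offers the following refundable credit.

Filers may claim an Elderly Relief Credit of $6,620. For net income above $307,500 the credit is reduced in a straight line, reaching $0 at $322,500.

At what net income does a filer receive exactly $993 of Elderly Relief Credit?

$993 is 993/6,620 of the full $6,620, so 5,627/6,620 of the $15,000 range has been used: income = $307,500 + $15,000 × 5,627/6,620 = $320,250.

$320,250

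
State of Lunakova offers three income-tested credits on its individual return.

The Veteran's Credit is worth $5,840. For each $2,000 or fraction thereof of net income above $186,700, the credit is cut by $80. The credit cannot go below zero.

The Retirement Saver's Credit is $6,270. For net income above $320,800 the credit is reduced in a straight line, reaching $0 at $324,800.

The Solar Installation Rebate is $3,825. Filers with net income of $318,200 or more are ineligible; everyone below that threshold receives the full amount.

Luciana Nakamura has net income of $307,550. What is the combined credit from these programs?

$11,055

Veteran's Credit: income exceeds $186,700 by $120,850, which is 61 full-or-partial $2,000 increments; reduction = 61 × $80 = $4,880, leaving $960.
Retirement Saver's Credit: $307,550 is at or below the $320,800 threshold, so the full $6,270 applies.
Solar Installation Rebate: $307,550 is below the $318,200 cutoff, so the full $3,825 applies.
Total: $960 + $6,270 + $3,825 = $11,055.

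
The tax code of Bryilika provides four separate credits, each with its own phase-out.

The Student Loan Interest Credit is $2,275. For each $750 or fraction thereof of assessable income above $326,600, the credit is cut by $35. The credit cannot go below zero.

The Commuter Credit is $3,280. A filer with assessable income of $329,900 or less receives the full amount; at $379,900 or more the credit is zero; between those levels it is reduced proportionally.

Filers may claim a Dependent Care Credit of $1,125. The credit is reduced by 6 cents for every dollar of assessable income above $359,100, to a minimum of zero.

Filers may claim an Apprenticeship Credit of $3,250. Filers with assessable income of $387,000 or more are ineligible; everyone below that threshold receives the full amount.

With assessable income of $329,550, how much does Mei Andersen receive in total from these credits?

$9,790

Student Loan Interest Credit: income exceeds $326,600 by $2,950, which is 4 full-or-partial $750 increments; reduction = 4 × $35 = $140, leaving $2,135.
Commuter Credit: $329,550 is at or below the $329,900 threshold, so the full $3,280 applies.
Dependent Care Credit: $329,550 is at or below the $359,100 threshold, so the full $1,125 applies.
Apprenticeship Credit: $329,550 is below the $387,000 cutoff, so the full $3,250 applies.
Total: $2,135 + $3,280 + $1,125 + $3,250 = $9,790.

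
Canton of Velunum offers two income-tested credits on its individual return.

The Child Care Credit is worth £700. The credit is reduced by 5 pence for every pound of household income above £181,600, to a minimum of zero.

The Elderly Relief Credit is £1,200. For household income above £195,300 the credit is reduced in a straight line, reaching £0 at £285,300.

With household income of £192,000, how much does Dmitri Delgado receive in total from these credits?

£1,380

Child Care Credit: 5% of the £10,400 excess over £181,600 is £520; credit = £700 − £520 = £180.
Elderly Relief Credit: £192,000 is at or below the £195,300 threshold, so the full £1,200 applies.
Total: £180 + £1,200 = £1,380.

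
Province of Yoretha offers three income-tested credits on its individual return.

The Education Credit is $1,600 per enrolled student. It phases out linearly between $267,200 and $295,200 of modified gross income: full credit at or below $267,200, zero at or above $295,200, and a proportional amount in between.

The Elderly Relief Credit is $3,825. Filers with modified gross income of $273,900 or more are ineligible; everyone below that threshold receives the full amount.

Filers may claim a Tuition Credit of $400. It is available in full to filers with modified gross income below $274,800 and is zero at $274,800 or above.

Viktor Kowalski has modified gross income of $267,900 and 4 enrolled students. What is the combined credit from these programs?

Education Credit: base = 4 × $1,600 = $6,400. $267,900 is $700 into a $28,000 phase-out range, leaving 27,300/28,000 of the credit: $6,400 × 27,300/28,000 = $6,240.
Elderly Relief Credit: $267,900 is below the $273,900 cutoff, so the full $3,825 applies.
Tuition Credit: $267,900 is below the $274,800 cutoff, so the full $400 applies.
Total: $6,240 + $3,825 + $400 = $10,465.

$10,465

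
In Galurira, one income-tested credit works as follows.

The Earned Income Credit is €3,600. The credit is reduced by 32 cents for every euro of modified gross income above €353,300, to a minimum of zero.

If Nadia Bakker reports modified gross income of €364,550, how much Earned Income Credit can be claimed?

€0

Earned Income Credit: 32% of the €11,250 excess over €353,300 is €3,600 ≥ base, so the credit is €0.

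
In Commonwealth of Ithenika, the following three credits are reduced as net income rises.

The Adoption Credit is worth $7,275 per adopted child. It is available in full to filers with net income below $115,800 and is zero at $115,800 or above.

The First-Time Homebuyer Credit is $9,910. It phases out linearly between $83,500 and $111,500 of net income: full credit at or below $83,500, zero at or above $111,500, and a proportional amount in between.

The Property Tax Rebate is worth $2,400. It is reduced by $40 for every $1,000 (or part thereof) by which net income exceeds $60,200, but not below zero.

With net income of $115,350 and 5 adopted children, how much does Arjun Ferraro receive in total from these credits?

$36,535

Adoption Credit: base = 5 × $7,275 = $36,375. $115,350 is below the $115,800 cutoff, so the full $36,375 applies.
First-Time Homebuyer Credit: $115,350 is at or above $111,500, so the credit is $0.
Property Tax Rebate: income exceeds $60,200 by $55,150, which is 56 full-or-partial $1,000 increments; reduction = 56 × $40 = $2,240, leaving $160.
Total: $36,375 + $0 + $160 = $36,535.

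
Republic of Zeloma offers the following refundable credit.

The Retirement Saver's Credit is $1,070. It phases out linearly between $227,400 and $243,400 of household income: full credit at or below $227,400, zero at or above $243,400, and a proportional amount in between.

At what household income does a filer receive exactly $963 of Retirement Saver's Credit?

$963 is 963/1,070 of the full $1,070, so 107/1,070 of the $16,000 range has been used: income = $227,400 + $16,000 × 107/1,070 = $229,000.

$229,000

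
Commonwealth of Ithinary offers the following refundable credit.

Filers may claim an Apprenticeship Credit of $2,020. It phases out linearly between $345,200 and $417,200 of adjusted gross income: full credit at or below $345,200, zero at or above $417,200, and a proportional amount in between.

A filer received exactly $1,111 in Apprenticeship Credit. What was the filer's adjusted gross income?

$377,600

$1,111 is 1,111/2,020 of the full $2,020, so 909/2,020 of the $72,000 range has been used: income = $345,200 + $72,000 × 909/2,020 = $377,600.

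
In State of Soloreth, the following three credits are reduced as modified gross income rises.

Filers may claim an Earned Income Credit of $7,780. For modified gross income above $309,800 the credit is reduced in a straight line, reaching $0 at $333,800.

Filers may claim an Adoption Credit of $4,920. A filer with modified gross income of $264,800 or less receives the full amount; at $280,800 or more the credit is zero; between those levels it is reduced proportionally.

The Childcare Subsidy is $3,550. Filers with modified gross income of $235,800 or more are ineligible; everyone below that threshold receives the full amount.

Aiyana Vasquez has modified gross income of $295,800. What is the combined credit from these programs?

Earned Income Credit: $295,800 is at or below the $309,800 threshold, so the full $7,780 applies.
Adoption Credit: $295,800 is at or above $280,800, so the credit is $0.
Childcare Subsidy: $295,800 meets or exceeds the $235,800 cutoff, so the credit is $0.
Total: $7,780 + $0 + $0 = $7,780.

$7,780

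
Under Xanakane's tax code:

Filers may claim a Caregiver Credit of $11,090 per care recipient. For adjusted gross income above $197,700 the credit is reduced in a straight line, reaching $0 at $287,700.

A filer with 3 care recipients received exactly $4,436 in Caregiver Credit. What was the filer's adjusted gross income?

Full credit = 3 × $11,090 = $33,270.
$4,436 is 4,436/33,270 of the full $33,270, so 28,834/33,270 of the $90,000 range has been used: income = $197,700 + $90,000 × 28,834/33,270 = $275,700.

$275,700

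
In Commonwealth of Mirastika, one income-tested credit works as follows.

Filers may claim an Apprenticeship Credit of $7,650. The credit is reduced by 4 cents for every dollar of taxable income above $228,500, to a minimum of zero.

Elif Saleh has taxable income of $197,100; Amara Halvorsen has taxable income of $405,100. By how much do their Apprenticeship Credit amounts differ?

Elif ($197,100): Apprenticeship Credit: $197,100 is at or below the $228,500 threshold, so the full $7,650 applies.
Amara ($405,100): Apprenticeship Credit: 4% of the $176,600 excess over $228,500 is $7,064; credit = $7,650 − $7,064 = $586.
Difference: |$7,650 − $586| = $7,064.

$7,064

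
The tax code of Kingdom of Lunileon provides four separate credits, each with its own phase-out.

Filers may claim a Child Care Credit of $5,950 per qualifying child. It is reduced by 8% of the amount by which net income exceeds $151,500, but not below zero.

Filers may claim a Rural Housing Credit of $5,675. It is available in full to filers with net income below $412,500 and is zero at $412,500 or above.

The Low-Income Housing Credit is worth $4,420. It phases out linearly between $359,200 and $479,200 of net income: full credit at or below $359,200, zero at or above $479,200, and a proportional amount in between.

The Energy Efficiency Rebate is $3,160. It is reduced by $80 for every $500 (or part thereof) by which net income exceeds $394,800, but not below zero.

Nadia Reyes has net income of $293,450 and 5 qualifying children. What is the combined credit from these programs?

Child Care Credit: base = 5 × $5,950 = $29,750. 8% of the $141,950 excess over $151,500 is $11,356; credit = $29,750 − $11,356 = $18,394.
Rural Housing Credit: $293,450 is below the $412,500 cutoff, so the full $5,675 applies.
Low-Income Housing Credit: $293,450 is at or below the $359,200 threshold, so the full $4,420 applies.
Energy Efficiency Rebate: $293,450 is at or below the $394,800 threshold, so the full $3,160 applies.
Total: $18,394 + $5,675 + $4,420 + $3,160 = $31,649.

$31,649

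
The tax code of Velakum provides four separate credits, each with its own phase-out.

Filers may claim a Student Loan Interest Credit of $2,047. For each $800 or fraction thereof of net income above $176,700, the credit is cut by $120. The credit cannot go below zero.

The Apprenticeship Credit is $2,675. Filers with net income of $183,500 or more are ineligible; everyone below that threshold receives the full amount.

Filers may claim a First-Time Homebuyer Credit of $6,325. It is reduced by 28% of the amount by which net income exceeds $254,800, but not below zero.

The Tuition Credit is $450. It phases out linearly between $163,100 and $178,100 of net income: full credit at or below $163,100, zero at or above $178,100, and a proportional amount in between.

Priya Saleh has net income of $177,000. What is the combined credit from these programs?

$10,960

Student Loan Interest Credit: income exceeds $176,700 by $300, which is 1 full-or-partial $800 increment; reduction = 1 × $120 = $120, leaving $1,927.
Apprenticeship Credit: $177,000 is below the $183,500 cutoff, so the full $2,675 applies.
First-Time Homebuyer Credit: $177,000 is at or below the $254,800 threshold, so the full $6,325 applies.
Tuition Credit: $177,000 is $13,900 into a $15,000 phase-out range, leaving 1,100/15,000 of the credit: $450 × 1,100/15,000 = $33.
Total: $1,927 + $2,675 + $6,325 + $33 = $10,960.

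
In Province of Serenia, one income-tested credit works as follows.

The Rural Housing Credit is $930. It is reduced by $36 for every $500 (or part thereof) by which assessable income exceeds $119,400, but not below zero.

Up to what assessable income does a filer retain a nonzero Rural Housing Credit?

$131,900

After 25 increments the reduction is 25 × $36 = $900, leaving $30; one more increment wipes it out. Increment 25 ends at excess 25 × $500 = $12,500, so the highest qualifying income is $119,400 + $12,500 = $131,900.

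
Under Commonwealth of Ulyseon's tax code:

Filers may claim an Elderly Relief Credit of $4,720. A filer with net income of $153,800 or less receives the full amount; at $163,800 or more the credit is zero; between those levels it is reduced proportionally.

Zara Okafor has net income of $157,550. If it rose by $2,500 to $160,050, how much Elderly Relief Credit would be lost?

$1,180

At $157,550 — $157,550 is $3,750 into a $10,000 phase-out range, leaving 6,250/10,000 of the credit: $4,720 × 6,250/10,000 = $2,950.
At $160,050 — $160,050 is $6,250 into a $10,000 phase-out range, leaving 3,750/10,000 of the credit: $4,720 × 3,750/10,000 = $1,770.
Lost: $2,950 − $1,770 = $1,180.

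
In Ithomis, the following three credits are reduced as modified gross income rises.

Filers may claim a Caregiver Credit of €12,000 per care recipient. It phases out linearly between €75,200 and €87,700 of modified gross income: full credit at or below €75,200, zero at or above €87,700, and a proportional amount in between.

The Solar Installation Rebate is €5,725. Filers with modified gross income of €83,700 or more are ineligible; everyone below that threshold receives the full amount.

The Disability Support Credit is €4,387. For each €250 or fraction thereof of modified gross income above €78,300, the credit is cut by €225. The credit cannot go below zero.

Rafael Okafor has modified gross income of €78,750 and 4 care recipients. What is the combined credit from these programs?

Caregiver Credit: base = 4 × €12,000 = €48,000. €78,750 is €3,550 into a €12,500 phase-out range, leaving 8,950/12,500 of the credit: €48,000 × 8,950/12,500 = €34,368.
Solar Installation Rebate: €78,750 is below the €83,700 cutoff, so the full €5,725 applies.
Disability Support Credit: income exceeds €78,300 by €450, which is 2 full-or-partial €250 increments; reduction = 2 × €225 = €450, leaving €3,937.
Total: €34,368 + €5,725 + €3,937 = €44,030.

€44,030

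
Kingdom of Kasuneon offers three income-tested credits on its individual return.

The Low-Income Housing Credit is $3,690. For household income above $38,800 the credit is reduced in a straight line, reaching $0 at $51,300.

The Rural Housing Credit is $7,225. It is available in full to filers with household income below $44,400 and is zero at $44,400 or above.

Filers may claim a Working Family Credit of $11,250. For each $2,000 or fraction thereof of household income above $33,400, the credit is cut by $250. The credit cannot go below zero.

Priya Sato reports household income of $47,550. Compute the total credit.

Low-Income Housing Credit: $47,550 is $8,750 into a $12,500 phase-out range, leaving 3,750/12,500 of the credit: $3,690 × 3,750/12,500 = $1,107.
Rural Housing Credit: $47,550 meets or exceeds the $44,400 cutoff, so the credit is $0.
Working Family Credit: income exceeds $33,400 by $14,150, which is 8 full-or-partial $2,000 increments; reduction = 8 × $250 = $2,000, leaving $9,250.
Total: $1,107 + $0 + $9,250 = $10,357.

$10,357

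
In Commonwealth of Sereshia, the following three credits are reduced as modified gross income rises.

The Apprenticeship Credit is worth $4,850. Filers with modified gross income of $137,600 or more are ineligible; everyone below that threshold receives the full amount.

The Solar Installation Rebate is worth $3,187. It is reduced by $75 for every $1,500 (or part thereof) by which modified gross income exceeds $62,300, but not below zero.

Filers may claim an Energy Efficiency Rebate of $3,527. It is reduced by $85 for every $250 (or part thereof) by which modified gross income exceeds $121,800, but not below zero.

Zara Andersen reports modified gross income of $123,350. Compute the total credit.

$7,894

Apprenticeship Credit: $123,350 is below the $137,600 cutoff, so the full $4,850 applies.
Solar Installation Rebate: income exceeds $62,300 by $61,050, which is 41 full-or-partial $1,500 increments; reduction = 41 × $75 = $3,075, leaving $112.
Energy Efficiency Rebate: income exceeds $121,800 by $1,550, which is 7 full-or-partial $250 increments; reduction = 7 × $85 = $595, leaving $2,932.
Total: $4,850 + $112 + $2,932 = $7,894.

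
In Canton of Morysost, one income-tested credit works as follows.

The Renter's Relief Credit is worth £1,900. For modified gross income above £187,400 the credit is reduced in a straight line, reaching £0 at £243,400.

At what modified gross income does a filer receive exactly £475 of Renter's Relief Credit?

£229,400

£475 is 475/1,900 of the full £1,900, so 1,425/1,900 of the £56,000 range has been used: income = £187,400 + £56,000 × 1,425/1,900 = £229,400.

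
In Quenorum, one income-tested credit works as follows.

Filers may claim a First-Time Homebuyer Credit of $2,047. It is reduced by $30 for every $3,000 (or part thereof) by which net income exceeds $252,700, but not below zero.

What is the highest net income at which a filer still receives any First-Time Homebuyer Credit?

After 68 increments the reduction is 68 × $30 = $2,040, leaving $7; one more increment wipes it out. Increment 68 ends at excess 68 × $3,000 = $204,000, so the highest qualifying income is $252,700 + $204,000 = $456,700.

$456,700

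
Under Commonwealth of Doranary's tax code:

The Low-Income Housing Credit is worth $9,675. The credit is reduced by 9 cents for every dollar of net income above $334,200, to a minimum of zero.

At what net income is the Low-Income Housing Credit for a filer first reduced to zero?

The credit falls by 9% of each dollar above $334,200, so it reaches zero when the excess is $9,675 / 9% = $107,500: income = $334,200 + $107,500 = $441,700.

$441,700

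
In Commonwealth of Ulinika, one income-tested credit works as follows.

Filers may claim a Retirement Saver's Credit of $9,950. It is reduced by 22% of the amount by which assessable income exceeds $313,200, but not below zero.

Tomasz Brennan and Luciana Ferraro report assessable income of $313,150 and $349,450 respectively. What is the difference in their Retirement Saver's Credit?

Tomasz ($313,150): Retirement Saver's Credit: $313,150 is at or below the $313,200 threshold, so the full $9,950 applies.
Luciana ($349,450): Retirement Saver's Credit: 22% of the $36,250 excess over $313,200 is $7,975; credit = $9,950 − $7,975 = $1,975.
Difference: |$9,950 − $1,975| = $7,975.

$7,975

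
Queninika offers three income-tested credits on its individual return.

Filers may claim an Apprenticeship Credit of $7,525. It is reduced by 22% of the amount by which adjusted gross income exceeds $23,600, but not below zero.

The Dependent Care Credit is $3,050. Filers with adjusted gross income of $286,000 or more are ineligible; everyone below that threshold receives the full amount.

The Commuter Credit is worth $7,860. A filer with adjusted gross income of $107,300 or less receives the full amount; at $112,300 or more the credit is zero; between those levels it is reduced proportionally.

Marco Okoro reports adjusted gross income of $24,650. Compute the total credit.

$18,204

Apprenticeship Credit: 22% of the $1,050 excess over $23,600 is $231; credit = $7,525 − $231 = $7,294.
Dependent Care Credit: $24,650 is below the $286,000 cutoff, so the full $3,050 applies.
Commuter Credit: $24,650 is at or below the $107,300 threshold, so the full $7,860 applies.
Total: $7,294 + $3,050 + $7,860 = $18,204.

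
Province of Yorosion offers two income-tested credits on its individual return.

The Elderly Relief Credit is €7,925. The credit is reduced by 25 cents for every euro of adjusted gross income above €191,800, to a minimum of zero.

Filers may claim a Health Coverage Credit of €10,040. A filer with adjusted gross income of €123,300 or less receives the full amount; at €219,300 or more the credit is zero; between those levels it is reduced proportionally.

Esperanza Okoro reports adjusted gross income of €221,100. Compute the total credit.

Elderly Relief Credit: 25% of the €29,300 excess over €191,800 is €7,325; credit = €7,925 − €7,325 = €600.
Health Coverage Credit: €221,100 is at or above €219,300, so the credit is €0.
Total: €600 + €0 = €600.

€600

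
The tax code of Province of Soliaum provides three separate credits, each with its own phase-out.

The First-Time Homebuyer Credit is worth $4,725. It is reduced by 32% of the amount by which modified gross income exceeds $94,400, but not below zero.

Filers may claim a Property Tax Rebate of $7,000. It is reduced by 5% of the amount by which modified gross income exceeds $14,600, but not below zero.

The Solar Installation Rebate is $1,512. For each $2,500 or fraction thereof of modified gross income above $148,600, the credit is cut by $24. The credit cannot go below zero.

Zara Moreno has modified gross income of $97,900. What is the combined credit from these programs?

$7,952

First-Time Homebuyer Credit: 32% of the $3,500 excess over $94,400 is $1,120; credit = $4,725 − $1,120 = $3,605.
Property Tax Rebate: 5% of the $83,300 excess over $14,600 is $4,165; credit = $7,000 − $4,165 = $2,835.
Solar Installation Rebate: $97,900 is at or below the $148,600 threshold, so the full $1,512 applies.
Total: $3,605 + $2,835 + $1,512 = $7,952.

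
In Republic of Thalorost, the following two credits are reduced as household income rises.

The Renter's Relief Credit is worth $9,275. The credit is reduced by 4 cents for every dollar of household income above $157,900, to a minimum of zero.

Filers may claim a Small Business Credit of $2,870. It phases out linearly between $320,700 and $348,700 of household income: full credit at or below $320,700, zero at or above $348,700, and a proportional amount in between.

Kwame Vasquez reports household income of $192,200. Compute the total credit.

$10,773

Renter's Relief Credit: 4% of the $34,300 excess over $157,900 is $1,372; credit = $9,275 − $1,372 = $7,903.
Small Business Credit: $192,200 is at or below the $320,700 threshold, so the full $2,870 applies.
Total: $7,903 + $2,870 = $10,773.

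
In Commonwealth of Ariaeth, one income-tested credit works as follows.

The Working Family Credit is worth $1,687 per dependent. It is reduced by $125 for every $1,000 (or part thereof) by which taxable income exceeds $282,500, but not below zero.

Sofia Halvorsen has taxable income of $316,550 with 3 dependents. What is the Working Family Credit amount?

$686

Working Family Credit: base = 3 × $1,687 = $5,061. income exceeds $282,500 by $34,050, which is 35 full-or-partial $1,000 increments; reduction = 35 × $125 = $4,375, leaving $686.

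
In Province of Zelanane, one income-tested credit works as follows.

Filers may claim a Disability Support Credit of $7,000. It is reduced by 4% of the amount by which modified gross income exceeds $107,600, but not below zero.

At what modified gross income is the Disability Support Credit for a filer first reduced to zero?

$282,600

The credit falls by 4% of each dollar above $107,600, so it reaches zero when the excess is $7,000 / 4% = $175,000: income = $107,600 + $175,000 = $282,600.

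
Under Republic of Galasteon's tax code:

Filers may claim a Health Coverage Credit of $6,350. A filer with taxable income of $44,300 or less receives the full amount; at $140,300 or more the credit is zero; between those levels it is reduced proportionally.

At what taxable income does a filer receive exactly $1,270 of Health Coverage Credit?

$121,100

$1,270 is 1,270/6,350 of the full $6,350, so 5,080/6,350 of the $96,000 range has been used: income = $44,300 + $96,000 × 5,080/6,350 = $121,100.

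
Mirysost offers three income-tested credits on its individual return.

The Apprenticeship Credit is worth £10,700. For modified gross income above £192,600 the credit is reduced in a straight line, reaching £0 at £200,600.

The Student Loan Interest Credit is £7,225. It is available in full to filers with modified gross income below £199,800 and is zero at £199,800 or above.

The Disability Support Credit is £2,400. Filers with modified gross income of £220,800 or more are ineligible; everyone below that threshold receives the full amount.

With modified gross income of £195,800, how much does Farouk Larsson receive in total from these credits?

Apprenticeship Credit: £195,800 is £3,200 into a £8,000 phase-out range, leaving 4,800/8,000 of the credit: £10,700 × 4,800/8,000 = £6,420.
Student Loan Interest Credit: £195,800 is below the £199,800 cutoff, so the full £7,225 applies.
Disability Support Credit: £195,800 is below the £220,800 cutoff, so the full £2,400 applies.
Total: £6,420 + £7,225 + £2,400 = £16,045.

£16,045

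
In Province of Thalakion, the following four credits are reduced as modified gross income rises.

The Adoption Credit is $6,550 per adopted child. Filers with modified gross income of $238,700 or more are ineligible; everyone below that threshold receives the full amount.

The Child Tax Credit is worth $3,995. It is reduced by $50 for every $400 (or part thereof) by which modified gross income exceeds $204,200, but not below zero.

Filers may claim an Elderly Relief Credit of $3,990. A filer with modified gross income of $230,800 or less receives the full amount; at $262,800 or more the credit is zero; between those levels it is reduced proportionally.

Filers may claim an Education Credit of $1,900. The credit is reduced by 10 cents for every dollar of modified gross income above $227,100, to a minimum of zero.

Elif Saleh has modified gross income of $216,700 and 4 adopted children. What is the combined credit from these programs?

Adoption Credit: base = 4 × $6,550 = $26,200. $216,700 is below the $238,700 cutoff, so the full $26,200 applies.
Child Tax Credit: income exceeds $204,200 by $12,500, which is 32 full-or-partial $400 increments; reduction = 32 × $50 = $1,600, leaving $2,395.
Elderly Relief Credit: $216,700 is at or below the $230,800 threshold, so the full $3,990 applies.
Education Credit: $216,700 is at or below the $227,100 threshold, so the full $1,900 applies.
Total: $26,200 + $2,395 + $3,990 + $1,900 = $34,485.

$34,485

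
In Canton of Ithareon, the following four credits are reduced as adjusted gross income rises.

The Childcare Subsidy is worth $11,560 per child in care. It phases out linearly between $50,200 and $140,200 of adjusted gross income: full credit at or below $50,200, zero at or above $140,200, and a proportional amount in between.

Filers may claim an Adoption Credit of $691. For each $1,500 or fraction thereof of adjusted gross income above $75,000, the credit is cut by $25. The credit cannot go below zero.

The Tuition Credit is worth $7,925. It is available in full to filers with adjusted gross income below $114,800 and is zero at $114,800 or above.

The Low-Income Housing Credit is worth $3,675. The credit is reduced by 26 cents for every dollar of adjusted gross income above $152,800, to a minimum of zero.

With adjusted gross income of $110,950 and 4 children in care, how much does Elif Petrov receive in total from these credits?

Childcare Subsidy: base = 4 × $11,560 = $46,240. $110,950 is $60,750 into a $90,000 phase-out range, leaving 29,250/90,000 of the credit: $46,240 × 29,250/90,000 = $15,028.
Adoption Credit: income exceeds $75,000 by $35,950, which is 24 full-or-partial $1,500 increments; reduction = 24 × $25 = $600, leaving $91.
Tuition Credit: $110,950 is below the $114,800 cutoff, so the full $7,925 applies.
Low-Income Housing Credit: $110,950 is at or below the $152,800 threshold, so the full $3,675 applies.
Total: $15,028 + $91 + $7,925 + $3,675 = $26,719.

$26,719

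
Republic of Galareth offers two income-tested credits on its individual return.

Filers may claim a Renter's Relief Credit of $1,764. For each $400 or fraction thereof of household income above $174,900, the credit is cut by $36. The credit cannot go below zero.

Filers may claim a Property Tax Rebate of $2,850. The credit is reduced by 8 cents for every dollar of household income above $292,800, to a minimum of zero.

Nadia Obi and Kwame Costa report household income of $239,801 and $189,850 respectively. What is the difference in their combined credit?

Nadia ($239,801): Renter's Relief Credit: income exceeds $174,900 by $64,901 → 163 increments × $36 = $5,868 ≥ base, so the credit is $0. Property Tax Rebate: $239,801 is at or below the $292,800 threshold, so the full $2,850 applies. total $0 + $2,850 = $2,850
Kwame ($189,850): Renter's Relief Credit: income exceeds $174,900 by $14,950, which is 38 full-or-partial $400 increments; reduction = 38 × $36 = $1,368, leaving $396. Property Tax Rebate: $189,850 is at or below the $292,800 threshold, so the full $2,850 applies. total $396 + $2,850 = $3,246
Difference: |$2,850 − $3,246| = $396.

$396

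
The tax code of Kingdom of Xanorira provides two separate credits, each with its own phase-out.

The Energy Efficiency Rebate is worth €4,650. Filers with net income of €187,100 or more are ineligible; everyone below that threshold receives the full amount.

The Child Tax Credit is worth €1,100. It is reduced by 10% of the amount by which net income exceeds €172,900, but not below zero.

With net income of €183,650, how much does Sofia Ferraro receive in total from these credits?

€4,675

Energy Efficiency Rebate: €183,650 is below the €187,100 cutoff, so the full €4,650 applies.
Child Tax Credit: 10% of the €10,750 excess over €172,900 is €1,075; credit = €1,100 − €1,075 = €25.
Total: €4,650 + €25 = €4,675.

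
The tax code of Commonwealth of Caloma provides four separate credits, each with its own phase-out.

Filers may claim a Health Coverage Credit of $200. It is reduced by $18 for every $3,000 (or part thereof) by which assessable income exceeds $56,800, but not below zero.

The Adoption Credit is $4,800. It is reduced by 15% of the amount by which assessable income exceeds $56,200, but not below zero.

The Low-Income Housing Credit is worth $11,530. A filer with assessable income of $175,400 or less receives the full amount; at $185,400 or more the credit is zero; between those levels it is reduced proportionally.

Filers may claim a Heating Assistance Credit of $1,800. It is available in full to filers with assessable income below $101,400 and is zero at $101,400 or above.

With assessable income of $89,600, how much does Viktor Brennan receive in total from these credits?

Health Coverage Credit: income exceeds $56,800 by $32,800, which is 11 full-or-partial $3,000 increments; reduction = 11 × $18 = $198, leaving $2.
Adoption Credit: 15% of the $33,400 excess over $56,200 is $5,010 ≥ base, so the credit is $0.
Low-Income Housing Credit: $89,600 is at or below the $175,400 threshold, so the full $11,530 applies.
Heating Assistance Credit: $89,600 is below the $101,400 cutoff, so the full $1,800 applies.
Total: $2 + $0 + $11,530 + $1,800 = $13,332.

$13,332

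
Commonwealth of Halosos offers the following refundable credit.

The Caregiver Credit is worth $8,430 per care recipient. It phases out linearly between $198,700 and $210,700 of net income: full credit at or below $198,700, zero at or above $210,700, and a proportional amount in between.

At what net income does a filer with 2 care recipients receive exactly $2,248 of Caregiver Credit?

$209,100

Full credit = 2 × $8,430 = $16,860.
$2,248 is 2,248/16,860 of the full $16,860, so 14,612/16,860 of the $12,000 range has been used: income = $198,700 + $12,000 × 14,612/16,860 = $209,100.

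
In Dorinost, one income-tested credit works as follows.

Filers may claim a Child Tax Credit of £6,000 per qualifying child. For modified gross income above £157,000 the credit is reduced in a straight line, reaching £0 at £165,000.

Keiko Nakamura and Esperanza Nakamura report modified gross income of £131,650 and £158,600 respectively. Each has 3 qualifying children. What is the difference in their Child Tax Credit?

£3,600

Keiko (£131,650): Child Tax Credit: base = 3 × £6,000 = £18,000. £131,650 is at or below the £157,000 threshold, so the full £18,000 applies.
Esperanza (£158,600): Child Tax Credit: base = 3 × £6,000 = £18,000. £158,600 is £1,600 into a £8,000 phase-out range, leaving 6,400/8,000 of the credit: £18,000 × 6,400/8,000 = £14,400.
Difference: |£18,000 − £14,400| = £3,600.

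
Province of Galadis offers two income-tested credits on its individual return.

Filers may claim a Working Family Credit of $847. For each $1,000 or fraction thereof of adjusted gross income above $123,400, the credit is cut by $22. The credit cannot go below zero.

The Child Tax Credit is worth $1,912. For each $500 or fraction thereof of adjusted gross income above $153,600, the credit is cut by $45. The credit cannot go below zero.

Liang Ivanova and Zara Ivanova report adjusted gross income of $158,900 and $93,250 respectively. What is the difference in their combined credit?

Liang ($158,900): Working Family Credit: income exceeds $123,400 by $35,500, which is 36 full-or-partial $1,000 increments; reduction = 36 × $22 = $792, leaving $55. Child Tax Credit: income exceeds $153,600 by $5,300, which is 11 full-or-partial $500 increments; reduction = 11 × $45 = $495, leaving $1,417. total $55 + $1,417 = $1,472
Zara ($93,250): Working Family Credit: $93,250 is at or below the $123,400 threshold, so the full $847 applies. Child Tax Credit: $93,250 is at or below the $153,600 threshold, so the full $1,912 applies. total $847 + $1,912 = $2,759
Difference: |$1,472 − $2,759| = $1,287.

$1,287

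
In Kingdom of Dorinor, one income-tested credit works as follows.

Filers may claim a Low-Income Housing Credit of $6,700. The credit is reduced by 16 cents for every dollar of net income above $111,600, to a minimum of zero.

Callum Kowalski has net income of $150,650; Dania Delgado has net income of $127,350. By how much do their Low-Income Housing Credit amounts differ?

$3,728

Callum ($150,650): Low-Income Housing Credit: 16% of the $39,050 excess over $111,600 is $6,248; credit = $6,700 − $6,248 = $452.
Dania ($127,350): Low-Income Housing Credit: 16% of the $15,750 excess over $111,600 is $2,520; credit = $6,700 − $2,520 = $4,180.
Difference: |$452 − $4,180| = $3,728.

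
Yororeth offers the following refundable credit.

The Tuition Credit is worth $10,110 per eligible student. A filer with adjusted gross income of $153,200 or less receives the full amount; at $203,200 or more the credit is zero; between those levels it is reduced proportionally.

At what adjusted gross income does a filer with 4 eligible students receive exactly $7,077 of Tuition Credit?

$194,450

Full credit = 4 × $10,110 = $40,440.
$7,077 is 7,077/40,440 of the full $40,440, so 33,363/40,440 of the $50,000 range has been used: income = $153,200 + $50,000 × 33,363/40,440 = $194,450.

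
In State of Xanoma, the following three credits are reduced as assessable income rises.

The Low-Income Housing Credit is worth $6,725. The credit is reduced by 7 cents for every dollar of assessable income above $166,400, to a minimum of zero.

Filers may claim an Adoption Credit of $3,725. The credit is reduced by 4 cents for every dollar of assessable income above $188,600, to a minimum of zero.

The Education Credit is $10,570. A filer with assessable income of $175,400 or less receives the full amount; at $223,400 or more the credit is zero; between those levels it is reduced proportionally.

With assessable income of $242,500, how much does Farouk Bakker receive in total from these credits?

Low-Income Housing Credit: 7% of the $76,100 excess over $166,400 is $5,327; credit = $6,725 − $5,327 = $1,398.
Adoption Credit: 4% of the $53,900 excess over $188,600 is $2,156; credit = $3,725 − $2,156 = $1,569.
Education Credit: $242,500 is at or above $223,400, so the credit is $0.
Total: $1,398 + $1,569 + $0 = $2,967.

$2,967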